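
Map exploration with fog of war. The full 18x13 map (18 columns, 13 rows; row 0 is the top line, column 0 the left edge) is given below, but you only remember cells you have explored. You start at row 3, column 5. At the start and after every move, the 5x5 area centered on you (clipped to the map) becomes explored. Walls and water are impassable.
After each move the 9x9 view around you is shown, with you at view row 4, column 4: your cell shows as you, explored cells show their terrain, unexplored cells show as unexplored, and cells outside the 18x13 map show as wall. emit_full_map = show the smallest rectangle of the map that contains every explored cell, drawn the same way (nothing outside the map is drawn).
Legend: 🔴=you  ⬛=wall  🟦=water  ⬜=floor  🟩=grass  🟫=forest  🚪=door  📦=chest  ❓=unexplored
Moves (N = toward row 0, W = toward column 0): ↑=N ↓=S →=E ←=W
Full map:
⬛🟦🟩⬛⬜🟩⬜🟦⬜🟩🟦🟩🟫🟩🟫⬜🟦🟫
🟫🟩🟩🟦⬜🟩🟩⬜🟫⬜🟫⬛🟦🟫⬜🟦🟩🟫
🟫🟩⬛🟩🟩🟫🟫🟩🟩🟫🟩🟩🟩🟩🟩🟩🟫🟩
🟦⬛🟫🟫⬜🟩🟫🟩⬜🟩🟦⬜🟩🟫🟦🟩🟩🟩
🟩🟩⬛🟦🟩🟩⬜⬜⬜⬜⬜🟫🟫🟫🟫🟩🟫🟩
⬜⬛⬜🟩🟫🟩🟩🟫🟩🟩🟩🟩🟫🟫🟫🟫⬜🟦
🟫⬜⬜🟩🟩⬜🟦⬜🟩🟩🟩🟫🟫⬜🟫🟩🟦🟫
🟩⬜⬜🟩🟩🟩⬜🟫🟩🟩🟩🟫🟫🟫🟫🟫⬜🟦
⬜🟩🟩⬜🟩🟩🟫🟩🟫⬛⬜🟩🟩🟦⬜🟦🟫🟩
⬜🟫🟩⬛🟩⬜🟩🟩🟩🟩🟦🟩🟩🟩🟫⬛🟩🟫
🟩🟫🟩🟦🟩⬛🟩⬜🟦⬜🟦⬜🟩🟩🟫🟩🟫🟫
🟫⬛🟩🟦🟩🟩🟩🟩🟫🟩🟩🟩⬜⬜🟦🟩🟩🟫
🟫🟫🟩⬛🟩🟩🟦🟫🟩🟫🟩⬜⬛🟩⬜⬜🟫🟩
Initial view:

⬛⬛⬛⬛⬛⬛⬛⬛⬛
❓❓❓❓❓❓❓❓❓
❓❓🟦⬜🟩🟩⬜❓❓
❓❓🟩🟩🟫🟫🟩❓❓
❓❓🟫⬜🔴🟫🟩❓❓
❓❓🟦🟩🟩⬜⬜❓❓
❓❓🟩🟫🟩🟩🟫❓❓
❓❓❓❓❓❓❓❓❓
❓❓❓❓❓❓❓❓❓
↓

❓❓❓❓❓❓❓❓❓
❓❓🟦⬜🟩🟩⬜❓❓
❓❓🟩🟩🟫🟫🟩❓❓
❓❓🟫⬜🟩🟫🟩❓❓
❓❓🟦🟩🔴⬜⬜❓❓
❓❓🟩🟫🟩🟩🟫❓❓
❓❓🟩🟩⬜🟦⬜❓❓
❓❓❓❓❓❓❓❓❓
❓❓❓❓❓❓❓❓❓

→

❓❓❓❓❓❓❓❓❓
❓🟦⬜🟩🟩⬜❓❓❓
❓🟩🟩🟫🟫🟩🟩❓❓
❓🟫⬜🟩🟫🟩⬜❓❓
❓🟦🟩🟩🔴⬜⬜❓❓
❓🟩🟫🟩🟩🟫🟩❓❓
❓🟩🟩⬜🟦⬜🟩❓❓
❓❓❓❓❓❓❓❓❓
❓❓❓❓❓❓❓❓❓

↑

⬛⬛⬛⬛⬛⬛⬛⬛⬛
❓❓❓❓❓❓❓❓❓
❓🟦⬜🟩🟩⬜🟫❓❓
❓🟩🟩🟫🟫🟩🟩❓❓
❓🟫⬜🟩🔴🟩⬜❓❓
❓🟦🟩🟩⬜⬜⬜❓❓
❓🟩🟫🟩🟩🟫🟩❓❓
❓🟩🟩⬜🟦⬜🟩❓❓
❓❓❓❓❓❓❓❓❓

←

⬛⬛⬛⬛⬛⬛⬛⬛⬛
❓❓❓❓❓❓❓❓❓
❓❓🟦⬜🟩🟩⬜🟫❓
❓❓🟩🟩🟫🟫🟩🟩❓
❓❓🟫⬜🔴🟫🟩⬜❓
❓❓🟦🟩🟩⬜⬜⬜❓
❓❓🟩🟫🟩🟩🟫🟩❓
❓❓🟩🟩⬜🟦⬜🟩❓
❓❓❓❓❓❓❓❓❓

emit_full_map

🟦⬜🟩🟩⬜🟫
🟩🟩🟫🟫🟩🟩
🟫⬜🔴🟫🟩⬜
🟦🟩🟩⬜⬜⬜
🟩🟫🟩🟩🟫🟩
🟩🟩⬜🟦⬜🟩

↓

❓❓❓❓❓❓❓❓❓
❓❓🟦⬜🟩🟩⬜🟫❓
❓❓🟩🟩🟫🟫🟩🟩❓
❓❓🟫⬜🟩🟫🟩⬜❓
❓❓🟦🟩🔴⬜⬜⬜❓
❓❓🟩🟫🟩🟩🟫🟩❓
❓❓🟩🟩⬜🟦⬜🟩❓
❓❓❓❓❓❓❓❓❓
❓❓❓❓❓❓❓❓❓

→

❓❓❓❓❓❓❓❓❓
❓🟦⬜🟩🟩⬜🟫❓❓
❓🟩🟩🟫🟫🟩🟩❓❓
❓🟫⬜🟩🟫🟩⬜❓❓
❓🟦🟩🟩🔴⬜⬜❓❓
❓🟩🟫🟩🟩🟫🟩❓❓
❓🟩🟩⬜🟦⬜🟩❓❓
❓❓❓❓❓❓❓❓❓
❓❓❓❓❓❓❓❓❓

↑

⬛⬛⬛⬛⬛⬛⬛⬛⬛
❓❓❓❓❓❓❓❓❓
❓🟦⬜🟩🟩⬜🟫❓❓
❓🟩🟩🟫🟫🟩🟩❓❓
❓🟫⬜🟩🔴🟩⬜❓❓
❓🟦🟩🟩⬜⬜⬜❓❓
❓🟩🟫🟩🟩🟫🟩❓❓
❓🟩🟩⬜🟦⬜🟩❓❓
❓❓❓❓❓❓❓❓❓

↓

❓❓❓❓❓❓❓❓❓
❓🟦⬜🟩🟩⬜🟫❓❓
❓🟩🟩🟫🟫🟩🟩❓❓
❓🟫⬜🟩🟫🟩⬜❓❓
❓🟦🟩🟩🔴⬜⬜❓❓
❓🟩🟫🟩🟩🟫🟩❓❓
❓🟩🟩⬜🟦⬜🟩❓❓
❓❓❓❓❓❓❓❓❓
❓❓❓❓❓❓❓❓❓

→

❓❓❓❓❓❓❓❓❓
🟦⬜🟩🟩⬜🟫❓❓❓
🟩🟩🟫🟫🟩🟩🟫❓❓
🟫⬜🟩🟫🟩⬜🟩❓❓
🟦🟩🟩⬜🔴⬜⬜❓❓
🟩🟫🟩🟩🟫🟩🟩❓❓
🟩🟩⬜🟦⬜🟩🟩❓❓
❓❓❓❓❓❓❓❓❓
❓❓❓❓❓❓❓❓❓

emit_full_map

🟦⬜🟩🟩⬜🟫❓
🟩🟩🟫🟫🟩🟩🟫
🟫⬜🟩🟫🟩⬜🟩
🟦🟩🟩⬜🔴⬜⬜
🟩🟫🟩🟩🟫🟩🟩
🟩🟩⬜🟦⬜🟩🟩


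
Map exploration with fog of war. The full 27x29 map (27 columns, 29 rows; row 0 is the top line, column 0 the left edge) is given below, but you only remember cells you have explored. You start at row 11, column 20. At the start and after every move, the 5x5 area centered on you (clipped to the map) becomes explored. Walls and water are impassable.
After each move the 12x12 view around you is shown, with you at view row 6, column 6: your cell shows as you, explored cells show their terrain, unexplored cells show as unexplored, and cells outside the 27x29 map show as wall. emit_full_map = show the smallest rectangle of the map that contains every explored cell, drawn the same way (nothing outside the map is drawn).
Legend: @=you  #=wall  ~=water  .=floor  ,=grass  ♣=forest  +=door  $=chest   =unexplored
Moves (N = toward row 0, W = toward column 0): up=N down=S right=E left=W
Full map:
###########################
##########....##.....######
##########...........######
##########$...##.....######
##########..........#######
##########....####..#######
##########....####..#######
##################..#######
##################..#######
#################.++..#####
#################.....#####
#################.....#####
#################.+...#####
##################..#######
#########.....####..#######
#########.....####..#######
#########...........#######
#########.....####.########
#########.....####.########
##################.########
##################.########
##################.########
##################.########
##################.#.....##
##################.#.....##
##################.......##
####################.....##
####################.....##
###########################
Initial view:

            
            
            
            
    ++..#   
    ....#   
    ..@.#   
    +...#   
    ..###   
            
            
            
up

            
            
            
            
    ..###   
    ++..#   
    ..@.#   
    ....#   
    +...#   
    ..###   
            
            

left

            
            
            
            
    #..###  
    .++..#  
    ..@..#  
    .....#  
    .+...#  
     ..###  
            
            

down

            
            
            
    #..###  
    .++..#  
    .....#  
    ..@..#  
    .+...#  
    #..###  
            
            
            

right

            
            
            
   #..###   
   .++..#   
   .....#   
   ...@.#   
   .+...#   
   #..###   
            
            
            

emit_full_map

#..###
.++..#
.....#
...@.#
.+...#
#..###

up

            
            
            
            
   #..###   
   .++..#   
   ...@.#   
   .....#   
   .+...#   
   #..###   
            
            

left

            
            
            
            
    #..###  
    .++..#  
    ..@..#  
    .....#  
    .+...#  
    #..###  
            
            

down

            
            
            
    #..###  
    .++..#  
    .....#  
    ..@..#  
    .+...#  
    #..###  
            
            
            

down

            
            
    #..###  
    .++..#  
    .....#  
    .....#  
    .+@..#  
    #..###  
    #..##   
            
            
            

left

            
            
     #..### 
     .++..# 
    #.....# 
    #.....# 
    #.@...# 
    ##..### 
    ##..##  
            
            
            

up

            
            
            
     #..### 
    #.++..# 
    #.....# 
    #.@...# 
    #.+...# 
    ##..### 
    ##..##  
            
            

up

            
            
            
            
    ##..### 
    #.++..# 
    #.@...# 
    #.....# 
    #.+...# 
    ##..### 
    ##..##  
            

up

            
            
            
            
    ##..#   
    ##..### 
    #.@+..# 
    #.....# 
    #.....# 
    #.+...# 
    ##..### 
    ##..##  

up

            
            
            
            
    ##..#   
    ##..#   
    ##@.### 
    #.++..# 
    #.....# 
    #.....# 
    #.+...# 
    ##..### 

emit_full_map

##..#  
##..#  
##@.###
#.++..#
#.....#
#.....#
#.+...#
##..###
##..## 

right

            
            
            
            
   ##..##   
   ##..##   
   ##.@###  
   #.++..#  
   #.....#  
   #.....#  
   #.+...#  
   ##..###  

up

            
            
            
            
    #..##   
   ##..##   
   ##.@##   
   ##..###  
   #.++..#  
   #.....#  
   #.....#  
   #.+...#  

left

            
            
            
            
    ##..##  
    ##..##  
    ##@.##  
    ##..### 
    #.++..# 
    #.....# 
    #.....# 
    #.+...# 

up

            
            
            
            
    ....#   
    ##..##  
    ##@.##  
    ##..##  
    ##..### 
    #.++..# 
    #.....# 
    #.....# 

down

            
            
            
    ....#   
    ##..##  
    ##..##  
    ##@.##  
    ##..### 
    #.++..# 
    #.....# 
    #.....# 
    #.+...# 

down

            
            
    ....#   
    ##..##  
    ##..##  
    ##..##  
    ##@.### 
    #.++..# 
    #.....# 
    #.....# 
    #.+...# 
    ##..### 

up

            
            
            
    ....#   
    ##..##  
    ##..##  
    ##@.##  
    ##..### 
    #.++..# 
    #.....# 
    #.....# 
    #.+...# 

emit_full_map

....#  
##..## 
##..## 
##@.## 
##..###
#.++..#
#.....#
#.....#
#.+...#
##..###
##..## 

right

            
            
            
   ....#    
   ##..##   
   ##..##   
   ##.@##   
   ##..###  
   #.++..#  
   #.....#  
   #.....#  
   #.+...#  

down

            
            
   ....#    
   ##..##   
   ##..##   
   ##..##   
   ##.@###  
   #.++..#  
   #.....#  
   #.....#  
   #.+...#  
   ##..###  

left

            
            
    ....#   
    ##..##  
    ##..##  
    ##..##  
    ##@.### 
    #.++..# 
    #.....# 
    #.....# 
    #.+...# 
    ##..### 


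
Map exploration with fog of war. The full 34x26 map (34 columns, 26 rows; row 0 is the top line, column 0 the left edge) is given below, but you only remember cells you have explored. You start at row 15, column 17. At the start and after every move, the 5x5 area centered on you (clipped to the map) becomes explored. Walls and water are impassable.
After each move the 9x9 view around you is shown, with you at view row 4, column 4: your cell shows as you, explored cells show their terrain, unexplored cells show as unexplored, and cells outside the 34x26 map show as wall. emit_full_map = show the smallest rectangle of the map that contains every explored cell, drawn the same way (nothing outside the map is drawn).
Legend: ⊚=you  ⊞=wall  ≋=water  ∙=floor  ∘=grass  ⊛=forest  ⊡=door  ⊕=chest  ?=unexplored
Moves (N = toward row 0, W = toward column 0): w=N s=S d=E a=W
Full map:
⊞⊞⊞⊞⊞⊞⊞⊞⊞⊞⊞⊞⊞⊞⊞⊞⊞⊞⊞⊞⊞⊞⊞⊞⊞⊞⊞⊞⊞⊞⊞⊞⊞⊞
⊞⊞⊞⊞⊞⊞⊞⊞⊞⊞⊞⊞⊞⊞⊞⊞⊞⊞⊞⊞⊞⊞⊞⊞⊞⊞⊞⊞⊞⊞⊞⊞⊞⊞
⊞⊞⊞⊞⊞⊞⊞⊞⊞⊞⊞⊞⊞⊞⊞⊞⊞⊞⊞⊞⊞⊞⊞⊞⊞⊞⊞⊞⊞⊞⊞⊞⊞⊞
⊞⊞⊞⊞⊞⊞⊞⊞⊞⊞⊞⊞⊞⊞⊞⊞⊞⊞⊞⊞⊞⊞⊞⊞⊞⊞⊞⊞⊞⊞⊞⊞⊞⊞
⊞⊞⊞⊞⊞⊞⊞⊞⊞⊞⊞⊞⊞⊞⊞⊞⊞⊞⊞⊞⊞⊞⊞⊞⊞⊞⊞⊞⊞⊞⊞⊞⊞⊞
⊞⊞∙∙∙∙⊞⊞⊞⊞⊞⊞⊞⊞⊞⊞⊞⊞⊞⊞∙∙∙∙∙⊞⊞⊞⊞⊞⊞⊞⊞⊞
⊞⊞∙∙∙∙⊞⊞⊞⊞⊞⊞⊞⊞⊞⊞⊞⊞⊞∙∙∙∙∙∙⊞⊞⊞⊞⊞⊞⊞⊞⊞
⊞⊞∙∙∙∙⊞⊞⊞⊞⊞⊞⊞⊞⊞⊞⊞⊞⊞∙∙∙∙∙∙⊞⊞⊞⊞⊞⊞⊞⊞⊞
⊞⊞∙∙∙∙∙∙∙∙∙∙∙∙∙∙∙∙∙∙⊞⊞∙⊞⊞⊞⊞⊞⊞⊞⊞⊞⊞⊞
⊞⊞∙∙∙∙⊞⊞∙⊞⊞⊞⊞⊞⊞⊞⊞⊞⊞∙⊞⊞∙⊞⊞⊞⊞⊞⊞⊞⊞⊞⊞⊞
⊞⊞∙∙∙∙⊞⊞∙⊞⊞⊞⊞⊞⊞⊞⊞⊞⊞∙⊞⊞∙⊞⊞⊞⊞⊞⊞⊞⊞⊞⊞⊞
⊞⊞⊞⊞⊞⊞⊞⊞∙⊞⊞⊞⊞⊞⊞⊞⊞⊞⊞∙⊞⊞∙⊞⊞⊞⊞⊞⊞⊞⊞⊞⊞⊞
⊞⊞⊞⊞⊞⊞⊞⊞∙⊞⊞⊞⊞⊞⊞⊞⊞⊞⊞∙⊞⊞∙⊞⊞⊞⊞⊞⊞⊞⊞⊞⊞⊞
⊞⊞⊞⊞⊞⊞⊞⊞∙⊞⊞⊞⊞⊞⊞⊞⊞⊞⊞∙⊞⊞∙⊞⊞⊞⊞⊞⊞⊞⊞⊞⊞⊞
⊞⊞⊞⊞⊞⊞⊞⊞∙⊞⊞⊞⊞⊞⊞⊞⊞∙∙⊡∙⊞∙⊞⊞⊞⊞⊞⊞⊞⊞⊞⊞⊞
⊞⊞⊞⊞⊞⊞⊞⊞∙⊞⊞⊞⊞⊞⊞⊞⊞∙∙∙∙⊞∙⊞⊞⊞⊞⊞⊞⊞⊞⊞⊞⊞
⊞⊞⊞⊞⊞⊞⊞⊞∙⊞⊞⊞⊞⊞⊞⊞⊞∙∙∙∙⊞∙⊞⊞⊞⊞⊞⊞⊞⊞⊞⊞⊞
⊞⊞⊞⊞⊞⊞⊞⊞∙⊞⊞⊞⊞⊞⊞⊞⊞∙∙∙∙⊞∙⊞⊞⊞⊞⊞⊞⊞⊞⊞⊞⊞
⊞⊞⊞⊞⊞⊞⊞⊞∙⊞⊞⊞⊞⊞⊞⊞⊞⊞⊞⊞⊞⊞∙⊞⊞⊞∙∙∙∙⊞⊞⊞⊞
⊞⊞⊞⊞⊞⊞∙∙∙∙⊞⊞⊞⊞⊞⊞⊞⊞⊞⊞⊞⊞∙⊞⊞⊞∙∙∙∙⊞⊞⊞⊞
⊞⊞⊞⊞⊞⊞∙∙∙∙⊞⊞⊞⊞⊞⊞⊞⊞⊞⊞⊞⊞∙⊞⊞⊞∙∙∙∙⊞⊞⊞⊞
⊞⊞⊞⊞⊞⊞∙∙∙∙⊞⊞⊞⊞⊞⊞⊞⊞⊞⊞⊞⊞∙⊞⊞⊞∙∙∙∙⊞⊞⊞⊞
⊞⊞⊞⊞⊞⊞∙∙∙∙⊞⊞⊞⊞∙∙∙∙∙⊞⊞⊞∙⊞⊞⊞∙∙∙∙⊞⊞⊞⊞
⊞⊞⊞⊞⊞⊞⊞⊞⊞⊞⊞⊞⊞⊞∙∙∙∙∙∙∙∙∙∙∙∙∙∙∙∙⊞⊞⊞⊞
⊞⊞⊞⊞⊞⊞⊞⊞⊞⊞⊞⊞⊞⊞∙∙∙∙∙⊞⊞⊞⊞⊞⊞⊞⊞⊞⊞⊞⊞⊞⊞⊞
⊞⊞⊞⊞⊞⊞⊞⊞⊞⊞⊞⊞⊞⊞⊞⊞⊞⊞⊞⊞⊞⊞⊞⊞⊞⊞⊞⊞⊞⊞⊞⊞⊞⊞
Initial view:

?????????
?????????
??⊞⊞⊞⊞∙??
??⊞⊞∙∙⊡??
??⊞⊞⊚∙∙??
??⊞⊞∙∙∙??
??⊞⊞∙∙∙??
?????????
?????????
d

?????????
?????????
?⊞⊞⊞⊞∙⊞??
?⊞⊞∙∙⊡∙??
?⊞⊞∙⊚∙∙??
?⊞⊞∙∙∙∙??
?⊞⊞∙∙∙∙??
?????????
?????????

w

?????????
?????????
??⊞⊞⊞∙⊞??
?⊞⊞⊞⊞∙⊞??
?⊞⊞∙⊚⊡∙??
?⊞⊞∙∙∙∙??
?⊞⊞∙∙∙∙??
?⊞⊞∙∙∙∙??
?????????

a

?????????
?????????
??⊞⊞⊞⊞∙⊞?
??⊞⊞⊞⊞∙⊞?
??⊞⊞⊚∙⊡∙?
??⊞⊞∙∙∙∙?
??⊞⊞∙∙∙∙?
??⊞⊞∙∙∙∙?
?????????

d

?????????
?????????
?⊞⊞⊞⊞∙⊞??
?⊞⊞⊞⊞∙⊞??
?⊞⊞∙⊚⊡∙??
?⊞⊞∙∙∙∙??
?⊞⊞∙∙∙∙??
?⊞⊞∙∙∙∙??
?????????

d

?????????
?????????
⊞⊞⊞⊞∙⊞⊞??
⊞⊞⊞⊞∙⊞⊞??
⊞⊞∙∙⊚∙⊞??
⊞⊞∙∙∙∙⊞??
⊞⊞∙∙∙∙⊞??
⊞⊞∙∙∙∙???
?????????

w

?????????
?????????
??⊞⊞∙⊞⊞??
⊞⊞⊞⊞∙⊞⊞??
⊞⊞⊞⊞⊚⊞⊞??
⊞⊞∙∙⊡∙⊞??
⊞⊞∙∙∙∙⊞??
⊞⊞∙∙∙∙⊞??
⊞⊞∙∙∙∙???

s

?????????
??⊞⊞∙⊞⊞??
⊞⊞⊞⊞∙⊞⊞??
⊞⊞⊞⊞∙⊞⊞??
⊞⊞∙∙⊚∙⊞??
⊞⊞∙∙∙∙⊞??
⊞⊞∙∙∙∙⊞??
⊞⊞∙∙∙∙???
?????????

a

?????????
???⊞⊞∙⊞⊞?
?⊞⊞⊞⊞∙⊞⊞?
?⊞⊞⊞⊞∙⊞⊞?
?⊞⊞∙⊚⊡∙⊞?
?⊞⊞∙∙∙∙⊞?
?⊞⊞∙∙∙∙⊞?
?⊞⊞∙∙∙∙??
?????????

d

?????????
??⊞⊞∙⊞⊞??
⊞⊞⊞⊞∙⊞⊞??
⊞⊞⊞⊞∙⊞⊞??
⊞⊞∙∙⊚∙⊞??
⊞⊞∙∙∙∙⊞??
⊞⊞∙∙∙∙⊞??
⊞⊞∙∙∙∙???
?????????

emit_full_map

??⊞⊞∙⊞⊞
⊞⊞⊞⊞∙⊞⊞
⊞⊞⊞⊞∙⊞⊞
⊞⊞∙∙⊚∙⊞
⊞⊞∙∙∙∙⊞
⊞⊞∙∙∙∙⊞
⊞⊞∙∙∙∙?

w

?????????
?????????
??⊞⊞∙⊞⊞??
⊞⊞⊞⊞∙⊞⊞??
⊞⊞⊞⊞⊚⊞⊞??
⊞⊞∙∙⊡∙⊞??
⊞⊞∙∙∙∙⊞??
⊞⊞∙∙∙∙⊞??
⊞⊞∙∙∙∙???


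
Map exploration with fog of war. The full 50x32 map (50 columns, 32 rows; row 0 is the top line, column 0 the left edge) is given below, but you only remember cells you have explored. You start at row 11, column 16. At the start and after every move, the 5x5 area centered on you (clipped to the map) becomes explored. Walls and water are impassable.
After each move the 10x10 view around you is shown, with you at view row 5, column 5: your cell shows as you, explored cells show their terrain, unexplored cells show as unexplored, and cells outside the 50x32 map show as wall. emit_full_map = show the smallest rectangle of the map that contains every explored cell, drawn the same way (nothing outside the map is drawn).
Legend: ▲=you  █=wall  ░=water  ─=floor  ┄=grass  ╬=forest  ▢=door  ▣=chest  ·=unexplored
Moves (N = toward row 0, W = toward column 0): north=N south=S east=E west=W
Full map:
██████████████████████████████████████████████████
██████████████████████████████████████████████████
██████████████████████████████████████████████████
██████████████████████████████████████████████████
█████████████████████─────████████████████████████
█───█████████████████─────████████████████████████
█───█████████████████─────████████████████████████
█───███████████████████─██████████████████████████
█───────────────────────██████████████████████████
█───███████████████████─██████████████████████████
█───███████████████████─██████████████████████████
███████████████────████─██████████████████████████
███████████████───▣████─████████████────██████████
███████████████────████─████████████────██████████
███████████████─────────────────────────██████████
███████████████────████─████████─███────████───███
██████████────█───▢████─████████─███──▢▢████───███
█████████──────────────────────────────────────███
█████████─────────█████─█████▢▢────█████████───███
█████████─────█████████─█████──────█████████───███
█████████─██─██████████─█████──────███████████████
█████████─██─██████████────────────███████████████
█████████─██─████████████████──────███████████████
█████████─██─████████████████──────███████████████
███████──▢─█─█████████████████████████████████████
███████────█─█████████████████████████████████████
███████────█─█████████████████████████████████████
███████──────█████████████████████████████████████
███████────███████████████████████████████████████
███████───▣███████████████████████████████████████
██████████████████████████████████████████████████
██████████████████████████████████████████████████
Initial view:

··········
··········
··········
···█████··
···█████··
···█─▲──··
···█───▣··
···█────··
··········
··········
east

··········
··········
··········
··██████··
··██████··
··█──▲─█··
··█───▣█··
··█────█··
··········
··········

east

··········
··········
··········
·███████··
·███████··
·█───▲██··
·█───▣██··
·█────██··
··········
··········

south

··········
··········
·███████··
·███████··
·█────██··
·█───▲██··
·█────██··
···─────··
··········
··········

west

··········
··········
··███████·
··███████·
··█────██·
··█──▲▣██·
··█────██·
···──────·
··········
··········

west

··········
··········
···███████
···███████
···█────██
···█─▲─▣██
···█────██
···█──────
··········
··········

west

··········
··········
····██████
···███████
···██────█
···██▲──▣█
···██────█
···██─────
··········
··········

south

··········
····██████
···███████
···██────█
···██───▣█
···██▲───█
···██─────
···██───··
··········
··········

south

····██████
···███████
···██────█
···██───▣█
···██────█
···██▲────
···██───··
···─█───··
··········
··········

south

···███████
···██────█
···██───▣█
···██────█
···██─────
···██▲──··
···─█───··
···─────··
··········
··········

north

····██████
···███████
···██────█
···██───▣█
···██────█
···██▲────
···██───··
···─█───··
···─────··
··········

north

··········
····██████
···███████
···██────█
···██───▣█
···██▲───█
···██─────
···██───··
···─█───··
···─────··

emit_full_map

·███████
████████
██────██
██───▣██
██▲───██
██──────
██───···
─█───···
─────···

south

····██████
···███████
···██────█
···██───▣█
···██────█
···██▲────
···██───··
···─█───··
···─────··
··········

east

···███████
··████████
··██────██
··██───▣██
··██────██
··██─▲────
··██────··
··─█───▢··
··─────···
··········

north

··········
···███████
··████████
··██────██
··██───▣██
··██─▲──██
··██──────
··██────··
··─█───▢··
··─────···

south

···███████
··████████
··██────██
··██───▣██
··██────██
··██─▲────
··██────··
··─█───▢··
··─────···
··········

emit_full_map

·███████
████████
██────██
██───▣██
██────██
██─▲────
██────··
─█───▢··
─────···

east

··███████·
·████████·
·██────██·
·██───▣██·
·██────██·
·██──▲───·
·██────█··
·─█───▢█··
·─────····
··········

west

···███████
··████████
··██────██
··██───▣██
··██────██
··██─▲────
··██────█·
··─█───▢█·
··─────···
··········

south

··████████
··██────██
··██───▣██
··██────██
··██──────
··██─▲──█·
··─█───▢█·
··──────··
··········
··········

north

···███████
··████████
··██────██
··██───▣██
··██────██
··██─▲────
··██────█·
··─█───▢█·
··──────··
··········

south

··████████
··██────██
··██───▣██
··██────██
··██──────
··██─▲──█·
··─█───▢█·
··──────··
··········
··········

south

··██────██
··██───▣██
··██────██
··██──────
··██────█·
··─█─▲─▢█·
··──────··
···────█··
··········
··········

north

··████████
··██────██
··██───▣██
··██────██
··██──────
··██─▲──█·
··─█───▢█·
··──────··
···────█··
··········

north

···███████
··████████
··██────██
··██───▣██
··██────██
··██─▲────
··██────█·
··─█───▢█·
··──────··
···────█··

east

··███████·
·████████·
·██────██·
·██───▣██·
·██────██·
·██──▲───·
·██────█··
·─█───▢█··
·──────···
··────█···

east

·███████··
████████··
██────██··
██───▣██··
██────██··
██───▲──··
██────██··
─█───▢██··
──────····
·────█····

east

███████···
███████···
█────██···
█───▣███··
█────███··
█────▲──··
█────███··
█───▢███··
─────·····
────█·····

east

██████····
██████····
────██····
───▣████··
────████··
─────▲──··
────████··
───▢████··
────······
───█······

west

███████···
███████···
█────██···
█───▣████·
█────████·
█────▲───·
█────████·
█───▢████·
─────·····
────█·····

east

██████····
██████····
────██····
───▣████··
────████··
─────▲──··
────████··
───▢████··
────······
───█······

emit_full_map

·███████··
████████··
██────██··
██───▣████
██────████
██─────▲──
██────████
─█───▢████
──────····
·────█····


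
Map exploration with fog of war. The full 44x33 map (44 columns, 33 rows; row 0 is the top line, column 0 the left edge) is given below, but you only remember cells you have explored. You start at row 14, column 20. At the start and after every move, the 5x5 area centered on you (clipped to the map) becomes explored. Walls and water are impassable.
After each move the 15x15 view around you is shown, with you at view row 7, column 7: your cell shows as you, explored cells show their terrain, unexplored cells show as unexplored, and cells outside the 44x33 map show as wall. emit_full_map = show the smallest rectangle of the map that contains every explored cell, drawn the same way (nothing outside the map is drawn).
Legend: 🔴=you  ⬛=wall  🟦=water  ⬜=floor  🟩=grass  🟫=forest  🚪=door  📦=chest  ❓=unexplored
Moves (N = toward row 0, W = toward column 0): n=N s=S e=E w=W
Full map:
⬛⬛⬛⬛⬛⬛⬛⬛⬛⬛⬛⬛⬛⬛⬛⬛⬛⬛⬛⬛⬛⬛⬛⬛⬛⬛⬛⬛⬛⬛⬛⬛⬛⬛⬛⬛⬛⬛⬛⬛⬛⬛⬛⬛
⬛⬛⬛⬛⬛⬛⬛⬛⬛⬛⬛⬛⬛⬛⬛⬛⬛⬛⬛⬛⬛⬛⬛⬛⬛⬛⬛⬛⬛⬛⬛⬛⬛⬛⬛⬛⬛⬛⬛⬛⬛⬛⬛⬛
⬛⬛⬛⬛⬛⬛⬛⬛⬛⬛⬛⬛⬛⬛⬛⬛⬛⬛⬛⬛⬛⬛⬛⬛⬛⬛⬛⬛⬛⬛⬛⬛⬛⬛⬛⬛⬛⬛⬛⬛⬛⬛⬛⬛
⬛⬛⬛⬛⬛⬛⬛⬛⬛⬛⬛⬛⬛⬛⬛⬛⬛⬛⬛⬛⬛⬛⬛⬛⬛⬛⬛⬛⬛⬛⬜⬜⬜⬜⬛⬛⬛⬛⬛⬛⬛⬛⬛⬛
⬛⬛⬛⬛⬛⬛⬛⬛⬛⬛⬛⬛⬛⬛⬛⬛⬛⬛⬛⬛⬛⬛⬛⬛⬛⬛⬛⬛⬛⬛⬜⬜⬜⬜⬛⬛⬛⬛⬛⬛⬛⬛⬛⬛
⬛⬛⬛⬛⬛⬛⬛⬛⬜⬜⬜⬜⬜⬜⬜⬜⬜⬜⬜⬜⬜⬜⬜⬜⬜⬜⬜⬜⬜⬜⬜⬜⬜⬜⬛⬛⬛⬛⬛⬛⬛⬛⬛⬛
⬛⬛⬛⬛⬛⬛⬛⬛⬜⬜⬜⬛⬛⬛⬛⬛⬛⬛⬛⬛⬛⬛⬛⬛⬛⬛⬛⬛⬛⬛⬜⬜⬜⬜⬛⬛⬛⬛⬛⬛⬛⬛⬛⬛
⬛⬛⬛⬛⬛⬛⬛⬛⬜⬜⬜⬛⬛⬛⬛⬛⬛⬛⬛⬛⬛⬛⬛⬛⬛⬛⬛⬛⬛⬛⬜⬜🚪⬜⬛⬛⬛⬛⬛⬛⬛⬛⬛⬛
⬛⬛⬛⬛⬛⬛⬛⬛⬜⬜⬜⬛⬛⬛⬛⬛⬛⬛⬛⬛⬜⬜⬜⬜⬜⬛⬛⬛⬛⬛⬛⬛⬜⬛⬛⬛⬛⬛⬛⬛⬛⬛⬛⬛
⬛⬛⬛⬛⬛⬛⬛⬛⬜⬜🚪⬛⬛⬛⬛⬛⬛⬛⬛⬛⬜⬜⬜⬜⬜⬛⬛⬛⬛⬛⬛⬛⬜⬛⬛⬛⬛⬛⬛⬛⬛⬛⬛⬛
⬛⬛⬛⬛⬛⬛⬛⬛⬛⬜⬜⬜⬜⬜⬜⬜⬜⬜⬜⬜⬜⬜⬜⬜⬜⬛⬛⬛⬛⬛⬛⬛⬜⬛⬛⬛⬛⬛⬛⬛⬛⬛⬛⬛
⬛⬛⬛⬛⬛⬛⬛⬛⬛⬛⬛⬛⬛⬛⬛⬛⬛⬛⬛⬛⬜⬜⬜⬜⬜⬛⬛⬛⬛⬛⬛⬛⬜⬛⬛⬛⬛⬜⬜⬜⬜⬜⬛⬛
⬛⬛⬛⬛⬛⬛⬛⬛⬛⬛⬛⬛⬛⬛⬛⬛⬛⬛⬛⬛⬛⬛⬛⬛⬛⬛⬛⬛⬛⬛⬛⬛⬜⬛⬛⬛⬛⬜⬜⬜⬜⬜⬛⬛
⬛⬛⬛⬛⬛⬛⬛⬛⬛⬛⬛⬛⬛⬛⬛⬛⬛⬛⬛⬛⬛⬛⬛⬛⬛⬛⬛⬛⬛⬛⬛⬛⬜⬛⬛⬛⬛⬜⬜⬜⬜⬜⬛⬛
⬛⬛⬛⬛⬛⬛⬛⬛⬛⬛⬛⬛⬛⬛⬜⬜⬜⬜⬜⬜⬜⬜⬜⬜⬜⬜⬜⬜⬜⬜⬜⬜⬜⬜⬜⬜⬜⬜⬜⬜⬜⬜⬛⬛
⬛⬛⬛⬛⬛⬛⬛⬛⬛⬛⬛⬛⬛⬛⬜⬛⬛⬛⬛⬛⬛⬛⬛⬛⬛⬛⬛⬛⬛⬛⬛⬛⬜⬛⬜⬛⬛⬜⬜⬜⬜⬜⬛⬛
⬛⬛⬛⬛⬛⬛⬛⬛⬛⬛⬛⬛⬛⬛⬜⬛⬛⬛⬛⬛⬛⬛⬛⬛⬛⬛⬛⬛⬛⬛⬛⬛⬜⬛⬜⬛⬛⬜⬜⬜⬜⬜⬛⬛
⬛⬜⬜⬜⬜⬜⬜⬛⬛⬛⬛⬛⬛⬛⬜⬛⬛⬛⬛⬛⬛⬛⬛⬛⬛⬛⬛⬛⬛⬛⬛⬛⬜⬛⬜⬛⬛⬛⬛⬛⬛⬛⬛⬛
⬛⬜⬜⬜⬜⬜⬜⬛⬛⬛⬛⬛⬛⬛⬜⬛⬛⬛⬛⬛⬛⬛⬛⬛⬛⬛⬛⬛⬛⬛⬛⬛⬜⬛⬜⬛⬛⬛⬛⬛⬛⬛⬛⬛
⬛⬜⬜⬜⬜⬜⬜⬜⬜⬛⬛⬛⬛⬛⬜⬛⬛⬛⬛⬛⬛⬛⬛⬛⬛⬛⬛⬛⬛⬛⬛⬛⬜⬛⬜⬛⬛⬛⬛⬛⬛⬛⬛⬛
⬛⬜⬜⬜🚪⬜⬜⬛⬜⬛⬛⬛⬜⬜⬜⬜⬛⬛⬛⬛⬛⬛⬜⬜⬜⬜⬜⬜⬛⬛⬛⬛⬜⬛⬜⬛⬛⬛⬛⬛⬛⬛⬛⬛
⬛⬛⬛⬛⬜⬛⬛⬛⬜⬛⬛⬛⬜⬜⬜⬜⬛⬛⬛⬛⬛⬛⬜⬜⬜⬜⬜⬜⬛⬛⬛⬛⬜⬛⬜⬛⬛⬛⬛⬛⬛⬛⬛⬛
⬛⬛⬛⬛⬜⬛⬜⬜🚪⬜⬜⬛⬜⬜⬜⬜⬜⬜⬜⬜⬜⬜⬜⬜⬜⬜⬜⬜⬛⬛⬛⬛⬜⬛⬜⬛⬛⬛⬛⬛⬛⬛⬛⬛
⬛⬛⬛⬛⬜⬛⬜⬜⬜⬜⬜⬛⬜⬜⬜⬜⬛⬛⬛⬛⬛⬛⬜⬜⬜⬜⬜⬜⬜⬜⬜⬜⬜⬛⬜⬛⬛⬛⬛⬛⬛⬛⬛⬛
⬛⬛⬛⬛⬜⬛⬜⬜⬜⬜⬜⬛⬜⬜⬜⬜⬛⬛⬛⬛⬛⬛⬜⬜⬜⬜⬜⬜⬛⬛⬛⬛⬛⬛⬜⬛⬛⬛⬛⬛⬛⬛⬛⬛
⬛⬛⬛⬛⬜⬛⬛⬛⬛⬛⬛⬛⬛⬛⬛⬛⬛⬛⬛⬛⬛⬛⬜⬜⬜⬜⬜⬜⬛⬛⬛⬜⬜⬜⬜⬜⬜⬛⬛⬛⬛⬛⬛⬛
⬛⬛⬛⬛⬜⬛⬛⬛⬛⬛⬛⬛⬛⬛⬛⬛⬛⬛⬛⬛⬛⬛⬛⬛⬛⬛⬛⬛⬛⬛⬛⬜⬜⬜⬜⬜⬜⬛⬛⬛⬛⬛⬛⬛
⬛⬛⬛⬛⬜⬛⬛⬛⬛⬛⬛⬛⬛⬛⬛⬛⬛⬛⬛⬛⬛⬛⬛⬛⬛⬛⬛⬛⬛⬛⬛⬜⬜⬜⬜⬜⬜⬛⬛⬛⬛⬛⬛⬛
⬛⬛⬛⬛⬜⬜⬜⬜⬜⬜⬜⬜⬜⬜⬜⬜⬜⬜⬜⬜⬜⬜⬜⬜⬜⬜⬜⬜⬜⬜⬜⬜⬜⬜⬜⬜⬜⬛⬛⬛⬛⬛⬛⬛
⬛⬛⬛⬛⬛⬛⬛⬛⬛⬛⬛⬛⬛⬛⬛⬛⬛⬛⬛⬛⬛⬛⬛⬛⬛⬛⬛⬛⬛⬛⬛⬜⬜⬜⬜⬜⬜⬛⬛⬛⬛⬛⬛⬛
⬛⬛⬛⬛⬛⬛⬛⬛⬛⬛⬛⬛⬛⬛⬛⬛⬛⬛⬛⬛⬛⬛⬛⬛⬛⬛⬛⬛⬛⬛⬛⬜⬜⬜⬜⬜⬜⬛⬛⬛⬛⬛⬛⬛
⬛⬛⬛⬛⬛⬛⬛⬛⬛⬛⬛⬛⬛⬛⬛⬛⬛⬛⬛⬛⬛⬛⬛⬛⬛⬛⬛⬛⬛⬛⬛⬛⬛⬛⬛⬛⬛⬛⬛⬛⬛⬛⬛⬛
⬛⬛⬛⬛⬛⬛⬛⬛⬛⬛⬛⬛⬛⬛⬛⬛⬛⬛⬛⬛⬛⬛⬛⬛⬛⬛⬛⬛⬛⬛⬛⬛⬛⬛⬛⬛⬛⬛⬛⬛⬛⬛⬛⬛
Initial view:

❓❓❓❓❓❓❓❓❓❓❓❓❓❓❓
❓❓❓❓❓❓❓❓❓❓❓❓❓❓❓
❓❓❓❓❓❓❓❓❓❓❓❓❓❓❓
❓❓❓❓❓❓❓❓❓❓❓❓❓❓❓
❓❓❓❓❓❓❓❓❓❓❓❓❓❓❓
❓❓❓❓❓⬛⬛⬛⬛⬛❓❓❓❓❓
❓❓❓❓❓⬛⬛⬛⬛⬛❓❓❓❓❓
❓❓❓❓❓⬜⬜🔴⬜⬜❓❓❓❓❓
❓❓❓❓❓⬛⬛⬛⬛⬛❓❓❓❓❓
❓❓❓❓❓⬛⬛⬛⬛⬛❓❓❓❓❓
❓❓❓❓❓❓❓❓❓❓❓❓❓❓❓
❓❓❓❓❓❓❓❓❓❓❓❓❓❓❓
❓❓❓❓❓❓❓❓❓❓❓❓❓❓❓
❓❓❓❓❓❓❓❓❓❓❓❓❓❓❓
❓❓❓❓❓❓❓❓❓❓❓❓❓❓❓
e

❓❓❓❓❓❓❓❓❓❓❓❓❓❓❓
❓❓❓❓❓❓❓❓❓❓❓❓❓❓❓
❓❓❓❓❓❓❓❓❓❓❓❓❓❓❓
❓❓❓❓❓❓❓❓❓❓❓❓❓❓❓
❓❓❓❓❓❓❓❓❓❓❓❓❓❓❓
❓❓❓❓⬛⬛⬛⬛⬛⬛❓❓❓❓❓
❓❓❓❓⬛⬛⬛⬛⬛⬛❓❓❓❓❓
❓❓❓❓⬜⬜⬜🔴⬜⬜❓❓❓❓❓
❓❓❓❓⬛⬛⬛⬛⬛⬛❓❓❓❓❓
❓❓❓❓⬛⬛⬛⬛⬛⬛❓❓❓❓❓
❓❓❓❓❓❓❓❓❓❓❓❓❓❓❓
❓❓❓❓❓❓❓❓❓❓❓❓❓❓❓
❓❓❓❓❓❓❓❓❓❓❓❓❓❓❓
❓❓❓❓❓❓❓❓❓❓❓❓❓❓❓
❓❓❓❓❓❓❓❓❓❓❓❓❓❓❓

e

❓❓❓❓❓❓❓❓❓❓❓❓❓❓❓
❓❓❓❓❓❓❓❓❓❓❓❓❓❓❓
❓❓❓❓❓❓❓❓❓❓❓❓❓❓❓
❓❓❓❓❓❓❓❓❓❓❓❓❓❓❓
❓❓❓❓❓❓❓❓❓❓❓❓❓❓❓
❓❓❓⬛⬛⬛⬛⬛⬛⬛❓❓❓❓❓
❓❓❓⬛⬛⬛⬛⬛⬛⬛❓❓❓❓❓
❓❓❓⬜⬜⬜⬜🔴⬜⬜❓❓❓❓❓
❓❓❓⬛⬛⬛⬛⬛⬛⬛❓❓❓❓❓
❓❓❓⬛⬛⬛⬛⬛⬛⬛❓❓❓❓❓
❓❓❓❓❓❓❓❓❓❓❓❓❓❓❓
❓❓❓❓❓❓❓❓❓❓❓❓❓❓❓
❓❓❓❓❓❓❓❓❓❓❓❓❓❓❓
❓❓❓❓❓❓❓❓❓❓❓❓❓❓❓
❓❓❓❓❓❓❓❓❓❓❓❓❓❓❓

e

❓❓❓❓❓❓❓❓❓❓❓❓❓❓❓
❓❓❓❓❓❓❓❓❓❓❓❓❓❓❓
❓❓❓❓❓❓❓❓❓❓❓❓❓❓❓
❓❓❓❓❓❓❓❓❓❓❓❓❓❓❓
❓❓❓❓❓❓❓❓❓❓❓❓❓❓❓
❓❓⬛⬛⬛⬛⬛⬛⬛⬛❓❓❓❓❓
❓❓⬛⬛⬛⬛⬛⬛⬛⬛❓❓❓❓❓
❓❓⬜⬜⬜⬜⬜🔴⬜⬜❓❓❓❓❓
❓❓⬛⬛⬛⬛⬛⬛⬛⬛❓❓❓❓❓
❓❓⬛⬛⬛⬛⬛⬛⬛⬛❓❓❓❓❓
❓❓❓❓❓❓❓❓❓❓❓❓❓❓❓
❓❓❓❓❓❓❓❓❓❓❓❓❓❓❓
❓❓❓❓❓❓❓❓❓❓❓❓❓❓❓
❓❓❓❓❓❓❓❓❓❓❓❓❓❓❓
❓❓❓❓❓❓❓❓❓❓❓❓❓❓❓

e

❓❓❓❓❓❓❓❓❓❓❓❓❓❓❓
❓❓❓❓❓❓❓❓❓❓❓❓❓❓❓
❓❓❓❓❓❓❓❓❓❓❓❓❓❓❓
❓❓❓❓❓❓❓❓❓❓❓❓❓❓❓
❓❓❓❓❓❓❓❓❓❓❓❓❓❓❓
❓⬛⬛⬛⬛⬛⬛⬛⬛⬛❓❓❓❓❓
❓⬛⬛⬛⬛⬛⬛⬛⬛⬛❓❓❓❓❓
❓⬜⬜⬜⬜⬜⬜🔴⬜⬜❓❓❓❓❓
❓⬛⬛⬛⬛⬛⬛⬛⬛⬛❓❓❓❓❓
❓⬛⬛⬛⬛⬛⬛⬛⬛⬛❓❓❓❓❓
❓❓❓❓❓❓❓❓❓❓❓❓❓❓❓
❓❓❓❓❓❓❓❓❓❓❓❓❓❓❓
❓❓❓❓❓❓❓❓❓❓❓❓❓❓❓
❓❓❓❓❓❓❓❓❓❓❓❓❓❓❓
❓❓❓❓❓❓❓❓❓❓❓❓❓❓❓

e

❓❓❓❓❓❓❓❓❓❓❓❓❓❓❓
❓❓❓❓❓❓❓❓❓❓❓❓❓❓❓
❓❓❓❓❓❓❓❓❓❓❓❓❓❓❓
❓❓❓❓❓❓❓❓❓❓❓❓❓❓❓
❓❓❓❓❓❓❓❓❓❓❓❓❓❓❓
⬛⬛⬛⬛⬛⬛⬛⬛⬛⬛❓❓❓❓❓
⬛⬛⬛⬛⬛⬛⬛⬛⬛⬛❓❓❓❓❓
⬜⬜⬜⬜⬜⬜⬜🔴⬜⬜❓❓❓❓❓
⬛⬛⬛⬛⬛⬛⬛⬛⬛⬛❓❓❓❓❓
⬛⬛⬛⬛⬛⬛⬛⬛⬛⬛❓❓❓❓❓
❓❓❓❓❓❓❓❓❓❓❓❓❓❓❓
❓❓❓❓❓❓❓❓❓❓❓❓❓❓❓
❓❓❓❓❓❓❓❓❓❓❓❓❓❓❓
❓❓❓❓❓❓❓❓❓❓❓❓❓❓❓
❓❓❓❓❓❓❓❓❓❓❓❓❓❓❓

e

❓❓❓❓❓❓❓❓❓❓❓❓❓❓❓
❓❓❓❓❓❓❓❓❓❓❓❓❓❓❓
❓❓❓❓❓❓❓❓❓❓❓❓❓❓❓
❓❓❓❓❓❓❓❓❓❓❓❓❓❓❓
❓❓❓❓❓❓❓❓❓❓❓❓❓❓❓
⬛⬛⬛⬛⬛⬛⬛⬛⬛⬛❓❓❓❓❓
⬛⬛⬛⬛⬛⬛⬛⬛⬛⬛❓❓❓❓❓
⬜⬜⬜⬜⬜⬜⬜🔴⬜⬜❓❓❓❓❓
⬛⬛⬛⬛⬛⬛⬛⬛⬛⬛❓❓❓❓❓
⬛⬛⬛⬛⬛⬛⬛⬛⬛⬛❓❓❓❓❓
❓❓❓❓❓❓❓❓❓❓❓❓❓❓❓
❓❓❓❓❓❓❓❓❓❓❓❓❓❓❓
❓❓❓❓❓❓❓❓❓❓❓❓❓❓❓
❓❓❓❓❓❓❓❓❓❓❓❓❓❓❓
❓❓❓❓❓❓❓❓❓❓❓❓❓❓❓

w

❓❓❓❓❓❓❓❓❓❓❓❓❓❓❓
❓❓❓❓❓❓❓❓❓❓❓❓❓❓❓
❓❓❓❓❓❓❓❓❓❓❓❓❓❓❓
❓❓❓❓❓❓❓❓❓❓❓❓❓❓❓
❓❓❓❓❓❓❓❓❓❓❓❓❓❓❓
⬛⬛⬛⬛⬛⬛⬛⬛⬛⬛⬛❓❓❓❓
⬛⬛⬛⬛⬛⬛⬛⬛⬛⬛⬛❓❓❓❓
⬜⬜⬜⬜⬜⬜⬜🔴⬜⬜⬜❓❓❓❓
⬛⬛⬛⬛⬛⬛⬛⬛⬛⬛⬛❓❓❓❓
⬛⬛⬛⬛⬛⬛⬛⬛⬛⬛⬛❓❓❓❓
❓❓❓❓❓❓❓❓❓❓❓❓❓❓❓
❓❓❓❓❓❓❓❓❓❓❓❓❓❓❓
❓❓❓❓❓❓❓❓❓❓❓❓❓❓❓
❓❓❓❓❓❓❓❓❓❓❓❓❓❓❓
❓❓❓❓❓❓❓❓❓❓❓❓❓❓❓

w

❓❓❓❓❓❓❓❓❓❓❓❓❓❓❓
❓❓❓❓❓❓❓❓❓❓❓❓❓❓❓
❓❓❓❓❓❓❓❓❓❓❓❓❓❓❓
❓❓❓❓❓❓❓❓❓❓❓❓❓❓❓
❓❓❓❓❓❓❓❓❓❓❓❓❓❓❓
❓⬛⬛⬛⬛⬛⬛⬛⬛⬛⬛⬛❓❓❓
❓⬛⬛⬛⬛⬛⬛⬛⬛⬛⬛⬛❓❓❓
❓⬜⬜⬜⬜⬜⬜🔴⬜⬜⬜⬜❓❓❓
❓⬛⬛⬛⬛⬛⬛⬛⬛⬛⬛⬛❓❓❓
❓⬛⬛⬛⬛⬛⬛⬛⬛⬛⬛⬛❓❓❓
❓❓❓❓❓❓❓❓❓❓❓❓❓❓❓
❓❓❓❓❓❓❓❓❓❓❓❓❓❓❓
❓❓❓❓❓❓❓❓❓❓❓❓❓❓❓
❓❓❓❓❓❓❓❓❓❓❓❓❓❓❓
❓❓❓❓❓❓❓❓❓❓❓❓❓❓❓

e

❓❓❓❓❓❓❓❓❓❓❓❓❓❓❓
❓❓❓❓❓❓❓❓❓❓❓❓❓❓❓
❓❓❓❓❓❓❓❓❓❓❓❓❓❓❓
❓❓❓❓❓❓❓❓❓❓❓❓❓❓❓
❓❓❓❓❓❓❓❓❓❓❓❓❓❓❓
⬛⬛⬛⬛⬛⬛⬛⬛⬛⬛⬛❓❓❓❓
⬛⬛⬛⬛⬛⬛⬛⬛⬛⬛⬛❓❓❓❓
⬜⬜⬜⬜⬜⬜⬜🔴⬜⬜⬜❓❓❓❓
⬛⬛⬛⬛⬛⬛⬛⬛⬛⬛⬛❓❓❓❓
⬛⬛⬛⬛⬛⬛⬛⬛⬛⬛⬛❓❓❓❓
❓❓❓❓❓❓❓❓❓❓❓❓❓❓❓
❓❓❓❓❓❓❓❓❓❓❓❓❓❓❓
❓❓❓❓❓❓❓❓❓❓❓❓❓❓❓
❓❓❓❓❓❓❓❓❓❓❓❓❓❓❓
❓❓❓❓❓❓❓❓❓❓❓❓❓❓❓
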